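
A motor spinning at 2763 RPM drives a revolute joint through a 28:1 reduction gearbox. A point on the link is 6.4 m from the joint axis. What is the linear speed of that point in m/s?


omega_motor = 2763 * 2*pi/60 = 289.3407 rad/s
omega_joint = omega_motor / 28 = 10.3336 rad/s
v = omega_joint * r = 10.3336 * 6.4
= 66.135 m/s


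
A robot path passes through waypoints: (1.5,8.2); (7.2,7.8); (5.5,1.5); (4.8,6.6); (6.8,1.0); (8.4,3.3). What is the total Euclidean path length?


Segment lengths:
  seg1 = sqrt((5.7)^2 + (-0.4)^2) = 5.714
  seg2 = sqrt((-1.7)^2 + (-6.3)^2) = 6.5253
  seg3 = sqrt((-0.7)^2 + (5.1)^2) = 5.1478
  seg4 = sqrt((2.0)^2 + (-5.6)^2) = 5.9464
  seg5 = sqrt((1.6)^2 + (2.3)^2) = 2.8018
Total = 26.1354


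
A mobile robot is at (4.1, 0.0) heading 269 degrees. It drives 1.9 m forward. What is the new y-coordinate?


y_new = y0 + d*sin(theta)
= 0.0 + 1.9*sin(269)
= 0.0 + -1.8997
= -1.8997


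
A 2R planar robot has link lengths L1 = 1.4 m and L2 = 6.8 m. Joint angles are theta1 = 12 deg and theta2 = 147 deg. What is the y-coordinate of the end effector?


Convert angles to radians: theta1 = 0.2094, theta2 = 2.5656
y = L1*sin(theta1) + L2*sin(theta1+theta2)
y = 0.2911 + 2.4369
y = 2.728


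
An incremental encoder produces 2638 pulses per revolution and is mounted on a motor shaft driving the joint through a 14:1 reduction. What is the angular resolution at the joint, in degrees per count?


counts per rev = 2638
effective counts at joint = 2638 * 14 = 36932
resolution = 360 / 36932
= 0.0097 deg/count


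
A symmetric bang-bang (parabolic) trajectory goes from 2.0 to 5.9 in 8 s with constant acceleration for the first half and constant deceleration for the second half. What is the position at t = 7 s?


Symmetric rest-to-rest: each phase covers (pf-p0)/2 in time T/2. 0.5*a*(T/2)^2 = (pf-p0)/2 => a = 4*(pf-p0)/T^2
a = 4*(5.9-2.0)/8^2 = 0.2438
t = 7 is in the deceleration phase (t > T/2).
p = pf - 0.5*a*(T-t)^2 = 5.9 - 0.5*0.2438*1^2
= 5.7781


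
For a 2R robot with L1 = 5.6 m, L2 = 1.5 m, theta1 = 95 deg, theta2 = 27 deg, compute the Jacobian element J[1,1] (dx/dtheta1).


J[1,1] = -L1*sin(t1) - L2*sin(t1+t2)
= -5.6*sin(95) - 1.5*sin(122)
= -6.8508


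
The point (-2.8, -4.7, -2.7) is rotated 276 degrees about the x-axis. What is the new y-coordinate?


Rotation about x-axis: y' = y*cos(theta) - z*sin(theta)
= -4.7 * 0.1045 - -2.7 * -0.9945
= -3.1765


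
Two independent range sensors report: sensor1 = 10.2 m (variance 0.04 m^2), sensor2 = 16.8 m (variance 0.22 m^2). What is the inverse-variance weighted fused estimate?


w1 = (1/var1) / (1/var1 + 1/var2)
   = 25.0 / (25.0 + 4.5455) = 0.8462
w2 = 1 - w1 = 0.1538
fused = w1*s1 + w2*s2 = 8.6308 + 2.5846
= 11.2154 m


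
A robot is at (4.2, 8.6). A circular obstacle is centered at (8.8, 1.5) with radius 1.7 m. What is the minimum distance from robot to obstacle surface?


center_dist = sqrt((4.2-8.8)^2 + (8.6-1.5)^2)
= sqrt(21.16 + 50.41)
= 8.4599
min_dist = center_dist - radius = 8.4599 - 1.7 = 6.7599 m


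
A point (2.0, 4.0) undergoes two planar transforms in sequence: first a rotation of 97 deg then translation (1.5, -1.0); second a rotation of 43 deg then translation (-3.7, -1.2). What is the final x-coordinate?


After transform 1:
x1 = cos(97)*2.0 - sin(97)*4.0 + 1.5 = -2.7139
y1 = sin(97)*2.0 + cos(97)*4.0 + -1.0 = 0.4976
After transform 2:
x2 = cos(43)*-2.7139 - sin(43)*0.4976 + -3.7
= -6.0242


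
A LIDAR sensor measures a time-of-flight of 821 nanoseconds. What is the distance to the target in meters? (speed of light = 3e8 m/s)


tof = 821 ns = 8.21e-07 s
dist = c * tof / 2
= 3e8 * 8.21e-07 / 2
= 123.15 m


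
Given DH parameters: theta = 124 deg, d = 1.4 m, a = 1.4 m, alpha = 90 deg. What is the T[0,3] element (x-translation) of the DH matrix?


T[0,3] = a * cos(theta)
= 1.4 * cos(124 deg)
= 1.4 * -0.5592
= -0.7829


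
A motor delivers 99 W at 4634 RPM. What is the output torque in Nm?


omega = 4634 * 2*pi/60 = 485.2713 rad/s
tau = P / omega = 99 / 485.2713
= 0.204 Nm


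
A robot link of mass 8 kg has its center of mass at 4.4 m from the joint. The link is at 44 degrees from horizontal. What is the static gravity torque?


tau = m*g*L*cos(angle)
= 8 * 9.81 * 4.4 * cos(44 deg)
= 8 * 9.81 * 4.4 * 0.7193
= 248.3967 Nm


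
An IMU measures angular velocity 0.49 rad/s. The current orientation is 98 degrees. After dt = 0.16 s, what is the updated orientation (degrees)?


delta_theta = w * dt = 0.49 * 0.16 = 0.0784 rad
= 4.492 deg
theta_new = 98 + 4.492 = 102.492 deg


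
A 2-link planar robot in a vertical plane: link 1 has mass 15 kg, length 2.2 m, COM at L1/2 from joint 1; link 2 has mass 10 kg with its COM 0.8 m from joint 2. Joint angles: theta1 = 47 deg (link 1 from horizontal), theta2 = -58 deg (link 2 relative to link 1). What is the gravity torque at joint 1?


Horizontal distance from joint 1 to link-1 COM:
  x_c1 = (L1/2)*cos(t1) = 1.1 * 0.682 = 0.7502 m
Horizontal distance from joint 1 to link-2 COM:
  x_c2 = L1*cos(t1) + Lc2*cos(t1+t2)
       = 2.2*0.682 + 0.8*0.9816 = 2.2857 m
tau1 = m1*g*x_c1 + m2*g*x_c2
     = 15*9.81*0.7502 + 10*9.81*2.2857
     = 110.3917 + 224.227
     = 334.6187 Nm


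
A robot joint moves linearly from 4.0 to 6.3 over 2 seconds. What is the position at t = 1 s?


s = t/T = 1/2 = 0.5
p(t) = p0 + (pf-p0)*s
= 4.0 + (6.3 - 4.0) * 0.5
= 5.15


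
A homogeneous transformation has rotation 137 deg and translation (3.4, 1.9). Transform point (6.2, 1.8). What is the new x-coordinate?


x' = cos(theta)*px - sin(theta)*py + tx
= -0.7314*6.2 - 0.682*1.8 + 3.4
= -2.362


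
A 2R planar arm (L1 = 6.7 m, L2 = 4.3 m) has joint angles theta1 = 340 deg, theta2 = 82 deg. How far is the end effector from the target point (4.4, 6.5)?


End effector via forward kinematics:
x = L1*cos(t1) + L2*cos(t1+t2) = 8.3147
y = L1*sin(t1) + L2*sin(t1+t2) = 1.5051
Distance to target:
d = sqrt((4.4 - 8.3147)^2 + (6.5 - 1.5051)^2)
= sqrt(15.3246 + 24.9486)
= 6.3461 m


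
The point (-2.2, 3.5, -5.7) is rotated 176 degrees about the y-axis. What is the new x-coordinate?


Rotation about y-axis: x' = x*cos(theta) + z*sin(theta)
= -2.2 * -0.9976 + -5.7 * 0.0698
= 1.797


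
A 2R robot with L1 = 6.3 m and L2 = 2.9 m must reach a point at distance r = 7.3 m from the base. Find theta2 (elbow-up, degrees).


cos(theta2) = (r^2 - L1^2 - L2^2) / (2*L1*L2)
cos(theta2) = (53.29 - 39.69 - 8.41) / 36.54
cos(theta2) = 0.142036
theta2 = 81.8343 degrees


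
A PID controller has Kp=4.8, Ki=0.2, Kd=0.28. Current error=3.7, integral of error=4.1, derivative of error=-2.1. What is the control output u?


u = Kp*e + Ki*int(e) + Kd*de/dt
= 4.8*3.7 + 0.2*4.1 + 0.28*(-2.1)
= 17.76 + 0.82 + -0.588
= 17.992


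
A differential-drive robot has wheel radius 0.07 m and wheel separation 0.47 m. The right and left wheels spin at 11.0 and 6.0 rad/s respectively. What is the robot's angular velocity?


vR = r*wR = 0.07*11.0 = 0.77 m/s
vL = r*wL = 0.07*6.0 = 0.42 m/s
v = (vR+vL)/2 = 0.595 m/s
omega = (vR-vL)/L = 0.7447 rad/s
angular velocity = 0.7447 rad/s


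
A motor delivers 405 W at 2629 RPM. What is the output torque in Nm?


omega = 2629 * 2*pi/60 = 275.3082 rad/s
tau = P / omega = 405 / 275.3082
= 1.4711 Nm


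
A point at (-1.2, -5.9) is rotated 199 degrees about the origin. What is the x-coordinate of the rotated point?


x' = x*cos(theta) - y*sin(theta)
cos(199 deg) = -0.9455, sin(199 deg) = -0.3256
x' = -1.2 * -0.9455 - -5.9 * -0.3256
= 1.1346 - 1.9209
= -0.7862


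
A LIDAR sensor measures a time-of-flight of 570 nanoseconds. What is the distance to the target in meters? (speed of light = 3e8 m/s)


tof = 570 ns = 5.7e-07 s
dist = c * tof / 2
= 3e8 * 5.7e-07 / 2
= 85.5 m


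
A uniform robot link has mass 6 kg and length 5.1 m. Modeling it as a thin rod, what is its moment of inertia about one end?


I = (1/3) * m * L^2
= (1/3) * 6 * 5.1^2
= 0.333333 * 6 * 26.01
= 52.02 kg*m^2


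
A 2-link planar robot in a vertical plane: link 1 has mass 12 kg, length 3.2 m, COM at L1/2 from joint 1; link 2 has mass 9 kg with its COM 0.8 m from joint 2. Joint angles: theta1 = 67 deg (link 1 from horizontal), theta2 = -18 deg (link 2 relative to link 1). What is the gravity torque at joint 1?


Horizontal distance from joint 1 to link-1 COM:
  x_c1 = (L1/2)*cos(t1) = 1.6 * 0.3907 = 0.6252 m
Horizontal distance from joint 1 to link-2 COM:
  x_c2 = L1*cos(t1) + Lc2*cos(t1+t2)
       = 3.2*0.3907 + 0.8*0.6561 = 1.7752 m
tau1 = m1*g*x_c1 + m2*g*x_c2
     = 12*9.81*0.6252 + 9*9.81*1.7752
     = 73.595 + 156.7312
     = 230.3262 Nm


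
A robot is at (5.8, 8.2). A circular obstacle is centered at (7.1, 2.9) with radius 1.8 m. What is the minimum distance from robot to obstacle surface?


center_dist = sqrt((5.8-7.1)^2 + (8.2-2.9)^2)
= sqrt(1.69 + 28.09)
= 5.4571
min_dist = center_dist - radius = 5.4571 - 1.8 = 3.6571 m


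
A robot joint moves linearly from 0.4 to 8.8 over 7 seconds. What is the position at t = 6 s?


s = t/T = 6/7 = 0.8571
p(t) = p0 + (pf-p0)*s
= 0.4 + (8.8 - 0.4) * 0.8571
= 7.6


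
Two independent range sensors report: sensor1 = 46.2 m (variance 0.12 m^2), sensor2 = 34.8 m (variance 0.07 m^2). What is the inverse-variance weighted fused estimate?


w1 = (1/var1) / (1/var1 + 1/var2)
   = 8.3333 / (8.3333 + 14.2857) = 0.3684
w2 = 1 - w1 = 0.6316
fused = w1*s1 + w2*s2 = 17.0211 + 21.9789
= 39.0 m


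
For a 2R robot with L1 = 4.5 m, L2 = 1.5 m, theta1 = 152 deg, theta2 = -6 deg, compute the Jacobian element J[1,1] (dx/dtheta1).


J[1,1] = -L1*sin(t1) - L2*sin(t1+t2)
= -4.5*sin(152) - 1.5*sin(146)
= -2.9514


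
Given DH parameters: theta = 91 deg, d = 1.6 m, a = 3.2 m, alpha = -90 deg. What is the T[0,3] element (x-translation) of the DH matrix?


T[0,3] = a * cos(theta)
= 3.2 * cos(91 deg)
= 3.2 * -0.0175
= -0.0558


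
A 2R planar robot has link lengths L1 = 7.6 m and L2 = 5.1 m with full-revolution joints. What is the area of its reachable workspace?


r_max = L1 + L2 = 12.7 m
r_min = |L1 - L2| = 2.5 m
Area = pi*(r_max^2 - r_min^2)
= pi*(161.29 - 6.25)
= pi * 155.04
= 487.0725 m^2


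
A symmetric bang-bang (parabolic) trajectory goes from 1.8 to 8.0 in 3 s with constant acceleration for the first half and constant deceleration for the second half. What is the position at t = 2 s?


Symmetric rest-to-rest: each phase covers (pf-p0)/2 in time T/2. 0.5*a*(T/2)^2 = (pf-p0)/2 => a = 4*(pf-p0)/T^2
a = 4*(8.0-1.8)/3^2 = 2.7556
t = 2 is in the deceleration phase (t > T/2).
p = pf - 0.5*a*(T-t)^2 = 8.0 - 0.5*2.7556*1^2
= 6.6222


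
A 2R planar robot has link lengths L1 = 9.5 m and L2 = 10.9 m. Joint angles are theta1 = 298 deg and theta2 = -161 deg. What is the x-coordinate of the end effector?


Convert angles to radians: theta1 = 5.2011, theta2 = -2.81
x = L1*cos(theta1) + L2*cos(theta1+theta2)
x = 4.46 + -7.9718
x = -3.5118


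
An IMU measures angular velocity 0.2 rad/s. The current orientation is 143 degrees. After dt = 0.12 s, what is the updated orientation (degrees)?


delta_theta = w * dt = 0.2 * 0.12 = 0.024 rad
= 1.3751 deg
theta_new = 143 + 1.3751 = 144.3751 deg


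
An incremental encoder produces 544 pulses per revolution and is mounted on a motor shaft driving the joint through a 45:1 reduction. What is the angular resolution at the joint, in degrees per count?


counts per rev = 544
effective counts at joint = 544 * 45 = 24480
resolution = 360 / 24480
= 0.0147 deg/count


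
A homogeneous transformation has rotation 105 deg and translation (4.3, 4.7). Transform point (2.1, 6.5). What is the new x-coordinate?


x' = cos(theta)*px - sin(theta)*py + tx
= -0.2588*2.1 - 0.9659*6.5 + 4.3
= -2.522


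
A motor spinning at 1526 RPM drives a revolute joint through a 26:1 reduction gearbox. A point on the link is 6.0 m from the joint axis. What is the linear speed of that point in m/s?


omega_motor = 1526 * 2*pi/60 = 159.8023 rad/s
omega_joint = omega_motor / 26 = 6.1462 rad/s
v = omega_joint * r = 6.1462 * 6.0
= 36.8775 m/s


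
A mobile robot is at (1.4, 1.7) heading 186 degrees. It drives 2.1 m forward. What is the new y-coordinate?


y_new = y0 + d*sin(theta)
= 1.7 + 2.1*sin(186)
= 1.7 + -0.2195
= 1.4805


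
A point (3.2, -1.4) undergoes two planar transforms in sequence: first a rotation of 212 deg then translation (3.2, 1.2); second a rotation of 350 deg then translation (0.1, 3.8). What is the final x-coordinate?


After transform 1:
x1 = cos(212)*3.2 - sin(212)*-1.4 + 3.2 = -0.2556
y1 = sin(212)*3.2 + cos(212)*-1.4 + 1.2 = 0.6915
After transform 2:
x2 = cos(350)*-0.2556 - sin(350)*0.6915 + 0.1
= -0.0317


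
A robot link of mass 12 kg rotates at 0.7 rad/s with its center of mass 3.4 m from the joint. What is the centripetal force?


F = m * omega^2 * r
= 12 * 0.7^2 * 3.4
= 12 * 0.49 * 3.4
= 19.992 N


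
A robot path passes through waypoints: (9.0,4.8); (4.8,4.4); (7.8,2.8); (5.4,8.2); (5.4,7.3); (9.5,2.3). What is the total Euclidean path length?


Segment lengths:
  seg1 = sqrt((-4.2)^2 + (-0.4)^2) = 4.219
  seg2 = sqrt((3.0)^2 + (-1.6)^2) = 3.4
  seg3 = sqrt((-2.4)^2 + (5.4)^2) = 5.9093
  seg4 = sqrt((0.0)^2 + (-0.9)^2) = 0.9
  seg5 = sqrt((4.1)^2 + (-5.0)^2) = 6.4661
Total = 20.8944


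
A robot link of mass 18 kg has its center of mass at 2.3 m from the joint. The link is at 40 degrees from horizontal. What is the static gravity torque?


tau = m*g*L*cos(angle)
= 18 * 9.81 * 2.3 * cos(40 deg)
= 18 * 9.81 * 2.3 * 0.766
= 311.1167 Nm


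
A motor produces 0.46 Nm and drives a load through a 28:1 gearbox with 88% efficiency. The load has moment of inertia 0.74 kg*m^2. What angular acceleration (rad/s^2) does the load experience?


tau_out = tau_motor * N * eta
= 0.46 * 28 * 0.88 = 11.3344 Nm
alpha = tau_out / I = 11.3344 / 0.74
= 15.3168 rad/s^2


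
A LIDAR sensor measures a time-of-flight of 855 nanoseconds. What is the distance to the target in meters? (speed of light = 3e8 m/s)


tof = 855 ns = 8.55e-07 s
dist = c * tof / 2
= 3e8 * 8.55e-07 / 2
= 128.25 m


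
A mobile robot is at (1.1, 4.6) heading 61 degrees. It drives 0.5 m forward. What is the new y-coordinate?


y_new = y0 + d*sin(theta)
= 4.6 + 0.5*sin(61)
= 4.6 + 0.4373
= 5.0373


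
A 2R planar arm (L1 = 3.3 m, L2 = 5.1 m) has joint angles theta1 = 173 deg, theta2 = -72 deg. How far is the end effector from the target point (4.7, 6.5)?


End effector via forward kinematics:
x = L1*cos(t1) + L2*cos(t1+t2) = -4.2485
y = L1*sin(t1) + L2*sin(t1+t2) = 5.4085
Distance to target:
d = sqrt((4.7 - -4.2485)^2 + (6.5 - 5.4085)^2)
= sqrt(80.0762 + 1.1914)
= 9.0149 m


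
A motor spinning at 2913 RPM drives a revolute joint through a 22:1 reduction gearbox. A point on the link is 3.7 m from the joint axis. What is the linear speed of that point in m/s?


omega_motor = 2913 * 2*pi/60 = 305.0486 rad/s
omega_joint = omega_motor / 22 = 13.8658 rad/s
v = omega_joint * r = 13.8658 * 3.7
= 51.3036 m/s


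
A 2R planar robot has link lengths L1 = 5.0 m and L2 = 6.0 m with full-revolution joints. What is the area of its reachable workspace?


r_max = L1 + L2 = 11.0 m
r_min = |L1 - L2| = 1.0 m
Area = pi*(r_max^2 - r_min^2)
= pi*(121.0 - 1.0)
= pi * 120.0
= 376.9911 m^2


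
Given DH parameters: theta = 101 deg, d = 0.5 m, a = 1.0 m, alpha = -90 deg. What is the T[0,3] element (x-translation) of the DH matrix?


T[0,3] = a * cos(theta)
= 1.0 * cos(101 deg)
= 1.0 * -0.1908
= -0.1908


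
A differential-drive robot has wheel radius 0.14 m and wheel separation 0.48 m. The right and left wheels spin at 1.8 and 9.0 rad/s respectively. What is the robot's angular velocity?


vR = r*wR = 0.14*1.8 = 0.252 m/s
vL = r*wL = 0.14*9.0 = 1.26 m/s
v = (vR+vL)/2 = 0.756 m/s
omega = (vR-vL)/L = -2.1 rad/s
angular velocity = -2.1 rad/s


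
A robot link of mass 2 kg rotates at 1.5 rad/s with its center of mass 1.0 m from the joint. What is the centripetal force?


F = m * omega^2 * r
= 2 * 1.5^2 * 1.0
= 2 * 2.25 * 1.0
= 4.5 N


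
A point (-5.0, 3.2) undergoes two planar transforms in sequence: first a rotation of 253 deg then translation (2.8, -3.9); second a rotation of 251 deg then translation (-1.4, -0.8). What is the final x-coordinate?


After transform 1:
x1 = cos(253)*-5.0 - sin(253)*3.2 + 2.8 = 7.322
y1 = sin(253)*-5.0 + cos(253)*3.2 + -3.9 = -0.0541
After transform 2:
x2 = cos(251)*7.322 - sin(251)*-0.0541 + -1.4
= -3.8349


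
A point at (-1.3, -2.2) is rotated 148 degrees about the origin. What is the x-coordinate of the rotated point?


x' = x*cos(theta) - y*sin(theta)
cos(148 deg) = -0.848, sin(148 deg) = 0.5299
x' = -1.3 * -0.848 - -2.2 * 0.5299
= 1.1025 - -1.1658
= 2.2683


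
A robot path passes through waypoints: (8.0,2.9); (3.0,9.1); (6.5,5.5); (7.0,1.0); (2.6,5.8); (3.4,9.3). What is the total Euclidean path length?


Segment lengths:
  seg1 = sqrt((-5.0)^2 + (6.2)^2) = 7.9649
  seg2 = sqrt((3.5)^2 + (-3.6)^2) = 5.021
  seg3 = sqrt((0.5)^2 + (-4.5)^2) = 4.5277
  seg4 = sqrt((-4.4)^2 + (4.8)^2) = 6.5115
  seg5 = sqrt((0.8)^2 + (3.5)^2) = 3.5903
Total = 27.6154


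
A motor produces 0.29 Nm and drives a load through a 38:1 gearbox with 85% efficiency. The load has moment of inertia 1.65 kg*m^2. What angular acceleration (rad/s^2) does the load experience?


tau_out = tau_motor * N * eta
= 0.29 * 38 * 0.85 = 9.367 Nm
alpha = tau_out / I = 9.367 / 1.65
= 5.677 rad/s^2


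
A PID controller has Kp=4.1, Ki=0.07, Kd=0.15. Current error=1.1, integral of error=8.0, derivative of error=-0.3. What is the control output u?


u = Kp*e + Ki*int(e) + Kd*de/dt
= 4.1*1.1 + 0.07*8.0 + 0.15*(-0.3)
= 4.51 + 0.56 + -0.045
= 5.025


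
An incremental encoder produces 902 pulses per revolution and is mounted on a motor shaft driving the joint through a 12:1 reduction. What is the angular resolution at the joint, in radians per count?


counts per rev = 902
effective counts at joint = 902 * 12 = 10824
resolution = 2*pi / 10824
= 5.8049e-04 rad/count


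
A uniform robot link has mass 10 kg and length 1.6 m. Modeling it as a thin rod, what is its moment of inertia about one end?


I = (1/3) * m * L^2
= (1/3) * 10 * 1.6^2
= 0.333333 * 10 * 2.56
= 8.5333 kg*m^2


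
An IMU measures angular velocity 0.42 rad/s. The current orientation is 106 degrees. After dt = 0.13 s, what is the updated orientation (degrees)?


delta_theta = w * dt = 0.42 * 0.13 = 0.0546 rad
= 3.1283 deg
theta_new = 106 + 3.1283 = 109.1283 deg


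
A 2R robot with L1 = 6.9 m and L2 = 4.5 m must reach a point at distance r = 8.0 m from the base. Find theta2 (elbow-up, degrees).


cos(theta2) = (r^2 - L1^2 - L2^2) / (2*L1*L2)
cos(theta2) = (64.0 - 47.61 - 20.25) / 62.1
cos(theta2) = -0.062158
theta2 = 93.5637 degrees


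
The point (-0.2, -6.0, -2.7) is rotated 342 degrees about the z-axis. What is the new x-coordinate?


Rotation about z-axis: x' = x*cos(theta) - y*sin(theta)
= -0.2 * 0.9511 - -6.0 * -0.309
= -2.0443


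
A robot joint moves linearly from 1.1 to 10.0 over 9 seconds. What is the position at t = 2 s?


s = t/T = 2/9 = 0.2222
p(t) = p0 + (pf-p0)*s
= 1.1 + (10.0 - 1.1) * 0.2222
= 3.0778


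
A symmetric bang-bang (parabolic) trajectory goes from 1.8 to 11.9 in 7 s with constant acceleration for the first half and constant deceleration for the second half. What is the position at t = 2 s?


Symmetric rest-to-rest: each phase covers (pf-p0)/2 in time T/2. 0.5*a*(T/2)^2 = (pf-p0)/2 => a = 4*(pf-p0)/T^2
a = 4*(11.9-1.8)/7^2 = 0.8245
t = 2 is in the acceleration phase (t <= T/2).
p = p0 + 0.5*a*t^2 = 1.8 + 0.5*0.8245*2^2
= 3.449


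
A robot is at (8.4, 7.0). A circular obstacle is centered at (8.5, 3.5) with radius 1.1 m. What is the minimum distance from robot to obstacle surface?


center_dist = sqrt((8.4-8.5)^2 + (7.0-3.5)^2)
= sqrt(0.01 + 12.25)
= 3.5014
min_dist = center_dist - radius = 3.5014 - 1.1 = 2.4014 m


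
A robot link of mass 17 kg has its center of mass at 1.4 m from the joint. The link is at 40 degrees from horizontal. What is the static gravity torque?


tau = m*g*L*cos(angle)
= 17 * 9.81 * 1.4 * cos(40 deg)
= 17 * 9.81 * 1.4 * 0.766
= 178.8545 Nm


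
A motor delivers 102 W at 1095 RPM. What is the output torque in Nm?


omega = 1095 * 2*pi/60 = 114.6681 rad/s
tau = P / omega = 102 / 114.6681
= 0.8895 Nm


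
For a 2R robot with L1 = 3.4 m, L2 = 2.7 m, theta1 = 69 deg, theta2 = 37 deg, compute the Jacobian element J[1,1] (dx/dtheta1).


J[1,1] = -L1*sin(t1) - L2*sin(t1+t2)
= -3.4*sin(69) - 2.7*sin(106)
= -5.7696


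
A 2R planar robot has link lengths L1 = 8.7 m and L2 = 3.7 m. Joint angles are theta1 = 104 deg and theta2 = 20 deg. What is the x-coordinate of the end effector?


Convert angles to radians: theta1 = 1.8151, theta2 = 0.3491
x = L1*cos(theta1) + L2*cos(theta1+theta2)
x = -2.1047 + -2.069
x = -4.1737


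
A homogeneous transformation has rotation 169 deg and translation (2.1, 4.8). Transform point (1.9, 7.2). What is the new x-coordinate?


x' = cos(theta)*px - sin(theta)*py + tx
= -0.9816*1.9 - 0.1908*7.2 + 2.1
= -1.1389


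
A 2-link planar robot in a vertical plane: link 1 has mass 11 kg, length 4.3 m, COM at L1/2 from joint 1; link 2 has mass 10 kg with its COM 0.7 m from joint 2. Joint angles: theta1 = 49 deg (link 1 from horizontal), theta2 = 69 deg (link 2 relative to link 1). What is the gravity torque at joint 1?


Horizontal distance from joint 1 to link-1 COM:
  x_c1 = (L1/2)*cos(t1) = 2.15 * 0.6561 = 1.4105 m
Horizontal distance from joint 1 to link-2 COM:
  x_c2 = L1*cos(t1) + Lc2*cos(t1+t2)
       = 4.3*0.6561 + 0.7*-0.4695 = 2.4924 m
tau1 = m1*g*x_c1 + m2*g*x_c2
     = 11*9.81*1.4105 + 10*9.81*2.4924
     = 152.21 + 244.5068
     = 396.7167 Nm


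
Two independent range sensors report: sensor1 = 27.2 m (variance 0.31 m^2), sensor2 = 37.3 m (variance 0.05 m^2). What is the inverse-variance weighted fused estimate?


w1 = (1/var1) / (1/var1 + 1/var2)
   = 3.2258 / (3.2258 + 20.0) = 0.1389
w2 = 1 - w1 = 0.8611
fused = w1*s1 + w2*s2 = 3.7778 + 32.1194
= 35.8972 m


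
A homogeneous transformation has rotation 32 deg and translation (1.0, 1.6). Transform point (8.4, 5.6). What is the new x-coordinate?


x' = cos(theta)*px - sin(theta)*py + tx
= 0.848*8.4 - 0.5299*5.6 + 1.0
= 5.1561


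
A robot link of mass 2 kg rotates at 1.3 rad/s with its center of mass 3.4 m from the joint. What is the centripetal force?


F = m * omega^2 * r
= 2 * 1.3^2 * 3.4
= 2 * 1.69 * 3.4
= 11.492 N


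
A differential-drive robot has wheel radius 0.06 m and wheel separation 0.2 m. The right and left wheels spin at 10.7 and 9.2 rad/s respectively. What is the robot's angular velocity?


vR = r*wR = 0.06*10.7 = 0.642 m/s
vL = r*wL = 0.06*9.2 = 0.552 m/s
v = (vR+vL)/2 = 0.597 m/s
omega = (vR-vL)/L = 0.45 rad/s
angular velocity = 0.45 rad/s


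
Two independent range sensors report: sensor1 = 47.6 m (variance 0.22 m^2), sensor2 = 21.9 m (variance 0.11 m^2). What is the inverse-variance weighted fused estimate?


w1 = (1/var1) / (1/var1 + 1/var2)
   = 4.5455 / (4.5455 + 9.0909) = 0.3333
w2 = 1 - w1 = 0.6667
fused = w1*s1 + w2*s2 = 15.8667 + 14.6
= 30.4667 m


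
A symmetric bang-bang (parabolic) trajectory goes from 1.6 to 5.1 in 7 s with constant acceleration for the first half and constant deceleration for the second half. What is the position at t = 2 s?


Symmetric rest-to-rest: each phase covers (pf-p0)/2 in time T/2. 0.5*a*(T/2)^2 = (pf-p0)/2 => a = 4*(pf-p0)/T^2
a = 4*(5.1-1.6)/7^2 = 0.2857
t = 2 is in the acceleration phase (t <= T/2).
p = p0 + 0.5*a*t^2 = 1.6 + 0.5*0.2857*2^2
= 2.1714


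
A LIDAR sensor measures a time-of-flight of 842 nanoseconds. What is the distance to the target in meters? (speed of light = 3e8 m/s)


tof = 842 ns = 8.42e-07 s
dist = c * tof / 2
= 3e8 * 8.42e-07 / 2
= 126.3 m


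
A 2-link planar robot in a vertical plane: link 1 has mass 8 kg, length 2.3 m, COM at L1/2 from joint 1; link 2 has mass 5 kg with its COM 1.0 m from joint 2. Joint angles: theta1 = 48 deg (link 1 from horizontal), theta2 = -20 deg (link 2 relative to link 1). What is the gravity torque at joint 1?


Horizontal distance from joint 1 to link-1 COM:
  x_c1 = (L1/2)*cos(t1) = 1.15 * 0.6691 = 0.7695 m
Horizontal distance from joint 1 to link-2 COM:
  x_c2 = L1*cos(t1) + Lc2*cos(t1+t2)
       = 2.3*0.6691 + 1.0*0.8829 = 2.4219 m
tau1 = m1*g*x_c1 + m2*g*x_c2
     = 8*9.81*0.7695 + 5*9.81*2.4219
     = 60.3904 + 118.7965
     = 179.1869 Nm


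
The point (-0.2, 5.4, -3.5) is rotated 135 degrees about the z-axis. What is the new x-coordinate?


Rotation about z-axis: x' = x*cos(theta) - y*sin(theta)
= -0.2 * -0.7071 - 5.4 * 0.7071
= -3.677


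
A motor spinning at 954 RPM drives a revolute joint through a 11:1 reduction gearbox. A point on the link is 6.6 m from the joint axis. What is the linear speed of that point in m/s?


omega_motor = 954 * 2*pi/60 = 99.9026 rad/s
omega_joint = omega_motor / 11 = 9.0821 rad/s
v = omega_joint * r = 9.0821 * 6.6
= 59.9416 m/s


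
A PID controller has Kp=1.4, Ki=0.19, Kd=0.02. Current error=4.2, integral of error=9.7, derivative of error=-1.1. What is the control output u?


u = Kp*e + Ki*int(e) + Kd*de/dt
= 1.4*4.2 + 0.19*9.7 + 0.02*(-1.1)
= 5.88 + 1.843 + -0.022
= 7.701


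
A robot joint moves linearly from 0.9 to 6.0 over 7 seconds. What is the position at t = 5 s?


s = t/T = 5/7 = 0.7143
p(t) = p0 + (pf-p0)*s
= 0.9 + (6.0 - 0.9) * 0.7143
= 4.5429


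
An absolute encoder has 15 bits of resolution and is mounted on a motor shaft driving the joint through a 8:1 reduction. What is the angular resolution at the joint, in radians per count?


counts = 2^15 = 32768
effective counts at joint = 32768 * 8 = 262144
resolution = 2*pi / 262144
= 2.3968e-05 rad/count


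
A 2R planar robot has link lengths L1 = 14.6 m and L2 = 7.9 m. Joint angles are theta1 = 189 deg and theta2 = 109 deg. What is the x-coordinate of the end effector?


Convert angles to radians: theta1 = 3.2987, theta2 = 1.9024
x = L1*cos(theta1) + L2*cos(theta1+theta2)
x = -14.4202 + 3.7088
x = -10.7114


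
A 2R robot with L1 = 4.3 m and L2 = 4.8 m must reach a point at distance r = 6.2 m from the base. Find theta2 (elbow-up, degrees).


cos(theta2) = (r^2 - L1^2 - L2^2) / (2*L1*L2)
cos(theta2) = (38.44 - 18.49 - 23.04) / 41.28
cos(theta2) = -0.074855
theta2 = 94.2929 degrees


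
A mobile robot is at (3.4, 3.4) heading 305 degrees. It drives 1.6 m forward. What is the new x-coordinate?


x_new = x0 + d*cos(theta)
= 3.4 + 1.6*cos(305)
= 3.4 + 0.9177
= 4.3177


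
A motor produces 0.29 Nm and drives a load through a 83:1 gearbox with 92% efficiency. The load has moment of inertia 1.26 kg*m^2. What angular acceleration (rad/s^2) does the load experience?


tau_out = tau_motor * N * eta
= 0.29 * 83 * 0.92 = 22.1444 Nm
alpha = tau_out / I = 22.1444 / 1.26
= 17.5749 rad/s^2


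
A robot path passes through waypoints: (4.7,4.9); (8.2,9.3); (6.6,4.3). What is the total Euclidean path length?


Segment lengths:
  seg1 = sqrt((3.5)^2 + (4.4)^2) = 5.6223
  seg2 = sqrt((-1.6)^2 + (-5.0)^2) = 5.2498
Total = 10.872


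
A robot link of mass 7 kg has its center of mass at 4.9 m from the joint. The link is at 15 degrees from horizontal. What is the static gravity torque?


tau = m*g*L*cos(angle)
= 7 * 9.81 * 4.9 * cos(15 deg)
= 7 * 9.81 * 4.9 * 0.9659
= 325.0176 Nm


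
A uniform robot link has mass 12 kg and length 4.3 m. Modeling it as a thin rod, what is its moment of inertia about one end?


I = (1/3) * m * L^2
= (1/3) * 12 * 4.3^2
= 0.333333 * 12 * 18.49
= 73.96 kg*m^2


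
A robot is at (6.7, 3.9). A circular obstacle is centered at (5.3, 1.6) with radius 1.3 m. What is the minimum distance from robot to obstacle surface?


center_dist = sqrt((6.7-5.3)^2 + (3.9-1.6)^2)
= sqrt(1.96 + 5.29)
= 2.6926
min_dist = center_dist - radius = 2.6926 - 1.3 = 1.3926 m


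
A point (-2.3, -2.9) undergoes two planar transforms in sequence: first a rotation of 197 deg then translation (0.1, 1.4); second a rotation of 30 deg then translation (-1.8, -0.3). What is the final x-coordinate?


After transform 1:
x1 = cos(197)*-2.3 - sin(197)*-2.9 + 0.1 = 1.4516
y1 = sin(197)*-2.3 + cos(197)*-2.9 + 1.4 = 4.8457
After transform 2:
x2 = cos(30)*1.4516 - sin(30)*4.8457 + -1.8
= -2.9657


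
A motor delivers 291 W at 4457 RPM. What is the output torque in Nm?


omega = 4457 * 2*pi/60 = 466.7359 rad/s
tau = P / omega = 291 / 466.7359
= 0.6235 Nm


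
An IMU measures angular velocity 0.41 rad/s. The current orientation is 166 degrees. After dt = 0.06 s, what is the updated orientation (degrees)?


delta_theta = w * dt = 0.41 * 0.06 = 0.0246 rad
= 1.4095 deg
theta_new = 166 + 1.4095 = 167.4095 deg


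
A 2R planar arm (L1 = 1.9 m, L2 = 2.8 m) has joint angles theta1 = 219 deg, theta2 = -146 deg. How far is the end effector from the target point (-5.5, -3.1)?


End effector via forward kinematics:
x = L1*cos(t1) + L2*cos(t1+t2) = -0.6579
y = L1*sin(t1) + L2*sin(t1+t2) = 1.4819
Distance to target:
d = sqrt((-5.5 - -0.6579)^2 + (-3.1 - 1.4819)^2)
= sqrt(23.4456 + 20.9942)
= 6.6663 m


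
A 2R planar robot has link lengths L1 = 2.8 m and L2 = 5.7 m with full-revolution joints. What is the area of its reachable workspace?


r_max = L1 + L2 = 8.5 m
r_min = |L1 - L2| = 2.9 m
Area = pi*(r_max^2 - r_min^2)
= pi*(72.25 - 8.41)
= pi * 63.84
= 200.5593 m^2


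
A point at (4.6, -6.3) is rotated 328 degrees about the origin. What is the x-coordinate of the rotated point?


x' = x*cos(theta) - y*sin(theta)
cos(328 deg) = 0.848, sin(328 deg) = -0.5299
x' = 4.6 * 0.848 - -6.3 * -0.5299
= 3.901 - 3.3385
= 0.5625


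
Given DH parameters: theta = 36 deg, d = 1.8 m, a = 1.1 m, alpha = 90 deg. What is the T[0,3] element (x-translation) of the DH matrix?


T[0,3] = a * cos(theta)
= 1.1 * cos(36 deg)
= 1.1 * 0.809
= 0.8899


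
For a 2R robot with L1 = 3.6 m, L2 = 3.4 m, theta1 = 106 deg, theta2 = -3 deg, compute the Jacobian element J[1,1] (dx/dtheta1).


J[1,1] = -L1*sin(t1) - L2*sin(t1+t2)
= -3.6*sin(106) - 3.4*sin(103)
= -6.7734


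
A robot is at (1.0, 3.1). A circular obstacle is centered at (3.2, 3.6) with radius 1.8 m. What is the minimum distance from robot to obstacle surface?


center_dist = sqrt((1.0-3.2)^2 + (3.1-3.6)^2)
= sqrt(4.84 + 0.25)
= 2.2561
min_dist = center_dist - radius = 2.2561 - 1.8 = 0.4561 m


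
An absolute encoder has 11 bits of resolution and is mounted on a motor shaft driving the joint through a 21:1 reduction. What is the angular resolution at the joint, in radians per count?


counts = 2^11 = 2048
effective counts at joint = 2048 * 21 = 43008
resolution = 2*pi / 43008
= 1.4609e-04 rad/count


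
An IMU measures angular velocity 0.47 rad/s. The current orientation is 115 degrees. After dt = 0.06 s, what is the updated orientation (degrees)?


delta_theta = w * dt = 0.47 * 0.06 = 0.0282 rad
= 1.6157 deg
theta_new = 115 + 1.6157 = 116.6157 deg


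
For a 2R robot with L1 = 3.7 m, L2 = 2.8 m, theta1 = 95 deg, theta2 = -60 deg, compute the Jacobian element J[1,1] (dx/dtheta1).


J[1,1] = -L1*sin(t1) - L2*sin(t1+t2)
= -3.7*sin(95) - 2.8*sin(35)
= -5.2919


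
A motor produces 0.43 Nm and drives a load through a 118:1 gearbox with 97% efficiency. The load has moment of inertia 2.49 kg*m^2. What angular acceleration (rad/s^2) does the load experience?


tau_out = tau_motor * N * eta
= 0.43 * 118 * 0.97 = 49.2178 Nm
alpha = tau_out / I = 49.2178 / 2.49
= 19.7662 rad/s^2


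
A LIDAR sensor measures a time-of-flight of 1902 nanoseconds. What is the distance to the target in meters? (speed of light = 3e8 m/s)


tof = 1902 ns = 1.902e-06 s
dist = c * tof / 2
= 3e8 * 1.902e-06 / 2
= 285.3 m


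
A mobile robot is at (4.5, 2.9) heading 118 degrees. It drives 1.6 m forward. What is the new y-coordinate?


y_new = y0 + d*sin(theta)
= 2.9 + 1.6*sin(118)
= 2.9 + 1.4127
= 4.3127


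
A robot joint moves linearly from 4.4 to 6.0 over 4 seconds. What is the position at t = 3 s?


s = t/T = 3/4 = 0.75
p(t) = p0 + (pf-p0)*s
= 4.4 + (6.0 - 4.4) * 0.75
= 5.6


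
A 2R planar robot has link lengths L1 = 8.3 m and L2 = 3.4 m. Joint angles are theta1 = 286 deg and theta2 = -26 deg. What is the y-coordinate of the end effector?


Convert angles to radians: theta1 = 4.9916, theta2 = -0.4538
y = L1*sin(theta1) + L2*sin(theta1+theta2)
y = -7.9785 + -3.3483
y = -11.3268


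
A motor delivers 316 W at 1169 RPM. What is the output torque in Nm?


omega = 1169 * 2*pi/60 = 122.4174 rad/s
tau = P / omega = 316 / 122.4174
= 2.5813 Nm


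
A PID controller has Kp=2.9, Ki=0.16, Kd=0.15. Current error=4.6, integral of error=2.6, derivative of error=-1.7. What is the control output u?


u = Kp*e + Ki*int(e) + Kd*de/dt
= 2.9*4.6 + 0.16*2.6 + 0.15*(-1.7)
= 13.34 + 0.416 + -0.255
= 13.501


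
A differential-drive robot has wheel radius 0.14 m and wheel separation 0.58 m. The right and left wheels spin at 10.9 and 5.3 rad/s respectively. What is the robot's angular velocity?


vR = r*wR = 0.14*10.9 = 1.526 m/s
vL = r*wL = 0.14*5.3 = 0.742 m/s
v = (vR+vL)/2 = 1.134 m/s
omega = (vR-vL)/L = 1.3517 rad/s
angular velocity = 1.3517 rad/s


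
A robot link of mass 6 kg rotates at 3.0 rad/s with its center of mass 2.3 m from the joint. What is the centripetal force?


F = m * omega^2 * r
= 6 * 3.0^2 * 2.3
= 6 * 9.0 * 2.3
= 124.2 N


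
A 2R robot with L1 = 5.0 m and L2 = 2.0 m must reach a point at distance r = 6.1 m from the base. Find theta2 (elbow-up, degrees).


cos(theta2) = (r^2 - L1^2 - L2^2) / (2*L1*L2)
cos(theta2) = (37.21 - 25.0 - 4.0) / 20.0
cos(theta2) = 0.4105
theta2 = 65.7638 degrees


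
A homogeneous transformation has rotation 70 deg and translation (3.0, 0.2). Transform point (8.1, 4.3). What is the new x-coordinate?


x' = cos(theta)*px - sin(theta)*py + tx
= 0.342*8.1 - 0.9397*4.3 + 3.0
= 1.7297


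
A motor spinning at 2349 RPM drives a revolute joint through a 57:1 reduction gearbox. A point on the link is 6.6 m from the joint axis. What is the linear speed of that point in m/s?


omega_motor = 2349 * 2*pi/60 = 245.9867 rad/s
omega_joint = omega_motor / 57 = 4.3156 rad/s
v = omega_joint * r = 4.3156 * 6.6
= 28.4827 m/s


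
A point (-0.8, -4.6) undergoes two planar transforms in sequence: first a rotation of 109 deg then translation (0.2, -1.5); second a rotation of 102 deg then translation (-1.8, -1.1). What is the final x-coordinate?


After transform 1:
x1 = cos(109)*-0.8 - sin(109)*-4.6 + 0.2 = 4.8098
y1 = sin(109)*-0.8 + cos(109)*-4.6 + -1.5 = -0.7588
After transform 2:
x2 = cos(102)*4.8098 - sin(102)*-0.7588 + -1.8
= -2.0578


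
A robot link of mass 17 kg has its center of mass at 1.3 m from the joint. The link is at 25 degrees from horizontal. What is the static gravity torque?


tau = m*g*L*cos(angle)
= 17 * 9.81 * 1.3 * cos(25 deg)
= 17 * 9.81 * 1.3 * 0.9063
= 196.4884 Nm


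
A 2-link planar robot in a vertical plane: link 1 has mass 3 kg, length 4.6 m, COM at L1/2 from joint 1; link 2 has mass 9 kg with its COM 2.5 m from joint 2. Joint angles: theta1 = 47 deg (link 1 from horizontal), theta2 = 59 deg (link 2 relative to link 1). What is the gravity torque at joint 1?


Horizontal distance from joint 1 to link-1 COM:
  x_c1 = (L1/2)*cos(t1) = 2.3 * 0.682 = 1.5686 m
Horizontal distance from joint 1 to link-2 COM:
  x_c2 = L1*cos(t1) + Lc2*cos(t1+t2)
       = 4.6*0.682 + 2.5*-0.2756 = 2.4481 m
tau1 = m1*g*x_c1 + m2*g*x_c2
     = 3*9.81*1.5686 + 9*9.81*2.4481
     = 46.1638 + 216.1427
     = 262.3065 Nm


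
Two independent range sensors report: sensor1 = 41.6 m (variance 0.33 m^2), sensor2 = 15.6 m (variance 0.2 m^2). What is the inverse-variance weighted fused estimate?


w1 = (1/var1) / (1/var1 + 1/var2)
   = 3.0303 / (3.0303 + 5.0) = 0.3774
w2 = 1 - w1 = 0.6226
fused = w1*s1 + w2*s2 = 15.6981 + 9.7132
= 25.4113 m


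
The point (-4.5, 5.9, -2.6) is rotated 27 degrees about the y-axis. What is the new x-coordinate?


Rotation about y-axis: x' = x*cos(theta) + z*sin(theta)
= -4.5 * 0.891 + -2.6 * 0.454
= -5.1899


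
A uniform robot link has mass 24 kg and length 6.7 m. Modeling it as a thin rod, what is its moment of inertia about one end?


I = (1/3) * m * L^2
= (1/3) * 24 * 6.7^2
= 0.333333 * 24 * 44.89
= 359.12 kg*m^2


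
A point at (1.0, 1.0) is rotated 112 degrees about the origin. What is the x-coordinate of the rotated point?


x' = x*cos(theta) - y*sin(theta)
cos(112 deg) = -0.3746, sin(112 deg) = 0.9272
x' = 1.0 * -0.3746 - 1.0 * 0.9272
= -0.3746 - 0.9272
= -1.3018


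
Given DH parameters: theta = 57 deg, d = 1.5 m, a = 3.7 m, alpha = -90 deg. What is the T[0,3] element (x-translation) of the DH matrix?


T[0,3] = a * cos(theta)
= 3.7 * cos(57 deg)
= 3.7 * 0.5446
= 2.0152


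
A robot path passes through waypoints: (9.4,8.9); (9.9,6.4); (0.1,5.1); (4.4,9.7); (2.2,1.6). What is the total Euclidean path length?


Segment lengths:
  seg1 = sqrt((0.5)^2 + (-2.5)^2) = 2.5495
  seg2 = sqrt((-9.8)^2 + (-1.3)^2) = 9.8858
  seg3 = sqrt((4.3)^2 + (4.6)^2) = 6.2968
  seg4 = sqrt((-2.2)^2 + (-8.1)^2) = 8.3934
Total = 27.1256


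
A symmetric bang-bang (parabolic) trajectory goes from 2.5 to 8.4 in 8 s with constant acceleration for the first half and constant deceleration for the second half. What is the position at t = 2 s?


Symmetric rest-to-rest: each phase covers (pf-p0)/2 in time T/2. 0.5*a*(T/2)^2 = (pf-p0)/2 => a = 4*(pf-p0)/T^2
a = 4*(8.4-2.5)/8^2 = 0.3688
t = 2 is in the acceleration phase (t <= T/2).
p = p0 + 0.5*a*t^2 = 2.5 + 0.5*0.3688*2^2
= 3.2375


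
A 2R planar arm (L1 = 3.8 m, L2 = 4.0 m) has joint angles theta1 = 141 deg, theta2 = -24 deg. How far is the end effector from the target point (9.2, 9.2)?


End effector via forward kinematics:
x = L1*cos(t1) + L2*cos(t1+t2) = -4.7691
y = L1*sin(t1) + L2*sin(t1+t2) = 5.9554
Distance to target:
d = sqrt((9.2 - -4.7691)^2 + (9.2 - 5.9554)^2)
= sqrt(195.1362 + 10.5271)
= 14.341 m


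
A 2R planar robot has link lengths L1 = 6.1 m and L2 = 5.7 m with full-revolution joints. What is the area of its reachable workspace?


r_max = L1 + L2 = 11.8 m
r_min = |L1 - L2| = 0.4 m
Area = pi*(r_max^2 - r_min^2)
= pi*(139.24 - 0.16)
= pi * 139.08
= 436.9327 m^2


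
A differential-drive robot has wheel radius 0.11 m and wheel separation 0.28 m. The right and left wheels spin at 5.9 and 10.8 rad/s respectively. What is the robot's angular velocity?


vR = r*wR = 0.11*5.9 = 0.649 m/s
vL = r*wL = 0.11*10.8 = 1.188 m/s
v = (vR+vL)/2 = 0.9185 m/s
omega = (vR-vL)/L = -1.925 rad/s
angular velocity = -1.925 rad/s


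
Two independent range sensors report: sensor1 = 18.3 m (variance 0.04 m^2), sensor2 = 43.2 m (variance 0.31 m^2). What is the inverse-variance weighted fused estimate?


w1 = (1/var1) / (1/var1 + 1/var2)
   = 25.0 / (25.0 + 3.2258) = 0.8857
w2 = 1 - w1 = 0.1143
fused = w1*s1 + w2*s2 = 16.2086 + 4.9371
= 21.1457 m


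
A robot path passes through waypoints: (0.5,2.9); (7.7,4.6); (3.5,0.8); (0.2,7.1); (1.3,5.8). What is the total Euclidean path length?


Segment lengths:
  seg1 = sqrt((7.2)^2 + (1.7)^2) = 7.398
  seg2 = sqrt((-4.2)^2 + (-3.8)^2) = 5.6639
  seg3 = sqrt((-3.3)^2 + (6.3)^2) = 7.112
  seg4 = sqrt((1.1)^2 + (-1.3)^2) = 1.7029
Total = 21.8768


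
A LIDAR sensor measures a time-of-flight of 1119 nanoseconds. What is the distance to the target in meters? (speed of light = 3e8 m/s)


tof = 1119 ns = 1.119e-06 s
dist = c * tof / 2
= 3e8 * 1.119e-06 / 2
= 167.85 m


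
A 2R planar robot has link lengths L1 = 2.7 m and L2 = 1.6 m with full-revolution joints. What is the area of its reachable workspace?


r_max = L1 + L2 = 4.3 m
r_min = |L1 - L2| = 1.1 m
Area = pi*(r_max^2 - r_min^2)
= pi*(18.49 - 1.21)
= pi * 17.28
= 54.2867 m^2
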